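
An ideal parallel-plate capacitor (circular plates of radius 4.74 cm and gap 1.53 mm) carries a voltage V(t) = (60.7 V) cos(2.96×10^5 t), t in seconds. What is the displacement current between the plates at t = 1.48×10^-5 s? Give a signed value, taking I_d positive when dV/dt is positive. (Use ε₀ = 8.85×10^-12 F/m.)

6.94×10^-4 A

dV/dt = (60.7)(2.96×10^5)·−sin(4.3808) = 1.699×10^7 V/s.
I_d = C dV/dt with C = ε₀A/d = (8.85×10^-12)(7.058×10^-3)/(1.53×10^-3) = 4.083×10^-11 F, so I_d = (4.083×10^-11)(1.699×10^7) = 6.94×10^-4 A.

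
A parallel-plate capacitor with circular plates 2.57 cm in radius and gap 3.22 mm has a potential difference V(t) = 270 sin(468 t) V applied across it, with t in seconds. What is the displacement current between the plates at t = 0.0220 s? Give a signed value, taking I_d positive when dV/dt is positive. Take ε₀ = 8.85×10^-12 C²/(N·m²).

dE/dt = (V₀ω/d)·cos(ωt) with ωt = 10.296 rad: (270)(468)(-0.6439)/(3.22×10^-3) = -2.527×10^7 V/(m·s).
I_d = ε₀ A dE/dt = (8.85×10^-12)(2.075×10^-3)(-2.527×10^7) = -4.64×10^-7 A.

-4.64×10^-7 A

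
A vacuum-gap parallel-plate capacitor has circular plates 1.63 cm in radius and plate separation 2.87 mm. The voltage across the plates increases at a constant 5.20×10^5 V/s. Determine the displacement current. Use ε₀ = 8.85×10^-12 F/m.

1.34×10^-6 A

C = ε₀A/d = (8.85×10^-12)(8.347×10^-4)/(2.87×10^-3) = 2.574×10^-12 F.
I_d = C dV/dt = (2.574×10^-12)(5.20×10^5) = 1.34×10^-6 A.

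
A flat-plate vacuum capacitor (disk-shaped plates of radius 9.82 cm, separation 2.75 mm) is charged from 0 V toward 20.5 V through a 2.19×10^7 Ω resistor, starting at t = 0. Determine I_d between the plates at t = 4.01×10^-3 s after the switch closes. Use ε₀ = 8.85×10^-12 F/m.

1.43×10^-7 A

With C = ε₀A/d = (8.85×10^-12)(0.03030)/(2.75×10^-3) = 9.751×10^-11 F, the time constant is τ = RC = 2.135×10^-3 s, so t/τ = 1.878 and e^(−t/τ) = 0.1529.
I_d = I_cond = (V₀/R) e^(−t/τ) = (9.361×10^-7)(0.1529) = 1.43×10^-7 A.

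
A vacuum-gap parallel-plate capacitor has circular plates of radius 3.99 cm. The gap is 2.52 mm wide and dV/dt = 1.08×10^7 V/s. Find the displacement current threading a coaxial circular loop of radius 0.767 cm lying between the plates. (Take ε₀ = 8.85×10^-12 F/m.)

7.01×10^-6 A

With E = V/d, dE/dt = 4.286×10^9 V/(m·s) and πR² = 5.001×10^-3 m², giving I_d = ε₀ πR² dE/dt = 1.897×10^-4 A.
Through an area πr² the displacement current is I_d·(πr²/πR²) = I_d (r/R)² = 7.01×10^-6 A.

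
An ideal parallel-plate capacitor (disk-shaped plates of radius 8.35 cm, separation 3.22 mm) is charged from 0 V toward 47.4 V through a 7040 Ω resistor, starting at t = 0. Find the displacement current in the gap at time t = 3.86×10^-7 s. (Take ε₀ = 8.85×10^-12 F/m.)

2.71×10^-3 A

With C = ε₀A/d = (8.85×10^-12)(0.02190)/(3.22×10^-3) = 6.019×10^-11 F, the time constant is τ = RC = 4.237×10^-7 s, so t/τ = 0.9110 and e^(−t/τ) = 0.4021.
I_d = I_cond = (V₀/R) e^(−t/τ) = (6.733×10^-3)(0.4021) = 2.71×10^-3 A.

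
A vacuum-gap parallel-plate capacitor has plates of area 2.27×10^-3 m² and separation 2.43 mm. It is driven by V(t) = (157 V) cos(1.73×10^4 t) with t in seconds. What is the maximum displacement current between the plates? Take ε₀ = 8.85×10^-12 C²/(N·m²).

The displacement current equals the conduction current C dV/dt, which peaks at C V₀ ω.
With C = ε₀A/d = (8.85×10^-12)(2.27×10^-3)/(2.43×10^-3) = 8.267×10^-12 F and ω = 1.73×10^4 rad/s, I_d,max = (8.267×10^-12)(157)(1.73×10^4) = 2.25×10^-5 A.

2.25×10^-5 A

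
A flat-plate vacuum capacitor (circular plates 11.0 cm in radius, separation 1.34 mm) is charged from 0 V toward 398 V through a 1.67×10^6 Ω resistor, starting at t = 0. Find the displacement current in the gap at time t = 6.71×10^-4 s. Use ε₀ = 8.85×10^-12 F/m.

C = ε₀A/d = (8.85×10^-12)(0.03801)/(1.34×10^-3) = 2.510×10^-10 F and τ = RC = 4.192×10^-4 s. I_d in the gap equals the RC charging current.
I_d(t) = (V₀/R) e^(−t/τ) = 2.383×10^-4 · e^(−1.601) = 4.81×10^-5 A.

4.81×10^-5 A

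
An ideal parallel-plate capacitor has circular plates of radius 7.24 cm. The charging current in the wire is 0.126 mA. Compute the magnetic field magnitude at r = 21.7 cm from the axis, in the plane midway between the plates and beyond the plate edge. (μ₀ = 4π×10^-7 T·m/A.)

1.16×10^-10 T

By continuity the displacement current in the gap matches the conduction current: I_d = 1.26×10^-4 A.
For r ≥ R the full I_d is enclosed: B = μ₀ I_d/(2πr) = (4π×10^-7)(1.26×10^-4)/(2π·0.217) = 1.16×10^-10 T.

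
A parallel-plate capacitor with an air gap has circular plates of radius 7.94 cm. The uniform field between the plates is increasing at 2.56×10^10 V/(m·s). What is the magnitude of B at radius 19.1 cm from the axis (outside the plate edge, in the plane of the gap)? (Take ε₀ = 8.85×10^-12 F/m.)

Total displacement current: I_d = ε₀(πR²)(dE/dt) = (8.85×10^-12)(0.01981)(2.56×10^10) = 4.488×10^-3 A.
For r ≥ R the full I_d is enclosed: B = μ₀ I_d/(2πr) = (4π×10^-7)(4.488×10^-3)/(2π·0.191) = 4.70×10^-9 T.

4.70×10^-9 T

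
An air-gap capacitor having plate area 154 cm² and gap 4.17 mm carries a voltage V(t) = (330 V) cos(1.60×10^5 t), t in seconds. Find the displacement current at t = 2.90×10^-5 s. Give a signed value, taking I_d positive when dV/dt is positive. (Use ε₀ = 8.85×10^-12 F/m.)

dE/dt = (V₀ω/d)·−sin(ωt) with ωt = 4.64 rad: (330)(1.60×10^5)(0.9974)/(4.17×10^-3) = 1.263×10^10 V/(m·s).
I_d = ε₀ A dE/dt = (8.85×10^-12)(0.0154)(1.263×10^10) = 1.72×10^-3 A.

1.72×10^-3 A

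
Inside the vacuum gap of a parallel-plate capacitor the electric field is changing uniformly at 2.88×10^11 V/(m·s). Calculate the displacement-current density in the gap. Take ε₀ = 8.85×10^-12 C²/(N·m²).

J_d = ε₀ ∂E/∂t, so J_d = 2.55 A/m².

2.55 A/m²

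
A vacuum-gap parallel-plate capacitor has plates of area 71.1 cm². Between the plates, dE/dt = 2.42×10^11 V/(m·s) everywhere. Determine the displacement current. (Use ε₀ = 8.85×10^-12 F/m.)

I_d = ε₀ A (dE/dt) = (8.85×10^-12)(7.11×10^-3 m²)(2.42×10^11) = 0.0152 A.

0.0152 A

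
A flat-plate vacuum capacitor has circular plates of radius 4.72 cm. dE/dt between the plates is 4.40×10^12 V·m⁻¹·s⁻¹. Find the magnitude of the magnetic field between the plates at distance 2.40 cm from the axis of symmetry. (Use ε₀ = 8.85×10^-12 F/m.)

Total displacement current: I_d = ε₀(πR²)(dE/dt) = (8.85×10^-12)(6.999×10^-3)(4.40×10^12) = 0.2725 A.
For r < R the Ampère–Maxwell law gives B(2πr) = μ₀ I_d (r²/R²), so B = μ₀ I_d r/(2πR²) = (4π×10^-7)(0.2725)(0.0240)/(2π·0.0472²) = 5.87×10^-7 T.

5.87×10^-7 T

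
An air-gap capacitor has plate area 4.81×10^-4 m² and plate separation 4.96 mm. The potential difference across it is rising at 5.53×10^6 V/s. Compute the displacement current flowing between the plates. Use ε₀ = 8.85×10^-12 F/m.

4.75×10^-6 A

C = ε₀A/d = (8.85×10^-12)(4.81×10^-4)/(4.96×10^-3) = 8.582×10^-13 F.
I_d = C dV/dt = (8.582×10^-13)(5.53×10^6) = 4.75×10^-6 A.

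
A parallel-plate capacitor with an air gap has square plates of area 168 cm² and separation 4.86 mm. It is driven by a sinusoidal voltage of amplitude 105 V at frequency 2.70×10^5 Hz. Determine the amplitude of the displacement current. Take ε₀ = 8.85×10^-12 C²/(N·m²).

5.45×10^-3 A

The displacement current equals the conduction current C dV/dt, which peaks at C V₀ ω.
With C = ε₀A/d = (8.85×10^-12)(0.0168)/(4.86×10^-3) = 3.059×10^-11 F and ω = 2πf = 1.696×10^6 rad/s, I_d,max = (3.059×10^-11)(105)(1.696×10^6) = 5.45×10^-3 A.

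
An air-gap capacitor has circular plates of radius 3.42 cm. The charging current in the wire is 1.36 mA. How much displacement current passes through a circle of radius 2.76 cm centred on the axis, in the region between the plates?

Between the plates the displacement current equals the wire current: I_d = 1.36 mA = 1.36×10^-3 A.
Since J_d is uniform, the enclosed fraction is (r/R)² = 0.6513, giving I_d,enc = 8.86×10^-4 A.

8.86×10^-4 A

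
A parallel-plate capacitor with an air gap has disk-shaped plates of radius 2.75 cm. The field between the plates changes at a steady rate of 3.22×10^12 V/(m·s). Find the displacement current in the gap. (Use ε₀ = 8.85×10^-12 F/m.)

0.0677 A

I_d = ε₀ A (dE/dt) = (8.85×10^-12)(2.376×10^-3 m²)(3.22×10^12) = 0.0677 A.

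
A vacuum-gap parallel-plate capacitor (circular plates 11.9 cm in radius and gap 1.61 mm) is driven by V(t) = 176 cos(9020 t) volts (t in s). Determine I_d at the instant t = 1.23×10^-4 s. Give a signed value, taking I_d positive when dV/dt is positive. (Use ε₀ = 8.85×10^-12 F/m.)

C = ε₀A/d = (8.85×10^-12)(0.04449)/(1.61×10^-3) = 2.446×10^-10 F. dV/dt = V₀ω·−sin(ωt); at ωt = 1.10946 rad this factor is -0.8955.
I_d = C dV/dt = (2.446×10^-10)(176)(9020)(-0.8955) = -3.48×10^-4 A.

-3.48×10^-4 A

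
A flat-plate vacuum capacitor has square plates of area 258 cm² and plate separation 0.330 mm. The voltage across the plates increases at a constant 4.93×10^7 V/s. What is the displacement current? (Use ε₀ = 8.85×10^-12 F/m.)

The displacement current equals the charging current C dV/dt. With C = ε₀A/d = (8.85×10^-12)(0.0258)/(3.30×10^-4) = 6.919×10^-10 F, I_d = (6.919×10^-10)(4.93×10^7) = 0.0341 A.

0.0341 A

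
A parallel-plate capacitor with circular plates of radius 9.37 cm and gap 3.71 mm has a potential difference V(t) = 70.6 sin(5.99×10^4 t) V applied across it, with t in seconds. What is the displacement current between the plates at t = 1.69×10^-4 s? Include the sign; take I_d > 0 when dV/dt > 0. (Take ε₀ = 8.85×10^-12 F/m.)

-2.13×10^-4 A

dV/dt = (70.6)(5.99×10^4)·cos(10.1231) = -3.239×10^6 V/s.
I_d = C dV/dt with C = ε₀A/d = (8.85×10^-12)(0.02758)/(3.71×10^-3) = 6.579×10^-11 F, so I_d = (6.579×10^-11)(-3.239×10^6) = -2.13×10^-4 A.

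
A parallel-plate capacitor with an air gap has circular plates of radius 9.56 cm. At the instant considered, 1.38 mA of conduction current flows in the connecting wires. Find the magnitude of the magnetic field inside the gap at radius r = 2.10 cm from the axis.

Between the plates the displacement current equals the wire current: I_d = 1.38 mA = 1.38×10^-3 A.
∮B·dl = μ₀ I_d,enc with I_d,enc = I_d r²/R² = 6.659×10^-5 A; so B = μ₀ I_d,enc/(2πr) = 6.34×10^-10 T.

6.34×10^-10 T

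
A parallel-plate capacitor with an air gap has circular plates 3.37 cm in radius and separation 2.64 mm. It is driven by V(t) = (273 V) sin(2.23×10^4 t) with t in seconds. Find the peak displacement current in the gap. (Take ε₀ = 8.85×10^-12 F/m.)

The displacement current equals the conduction current C dV/dt, which peaks at C V₀ ω.
With C = ε₀A/d = (8.85×10^-12)(3.568×10^-3)/(2.64×10^-3) = 1.196×10^-11 F and ω = 2.23×10^4 rad/s, I_d,max = (1.196×10^-11)(273)(2.23×10^4) = 7.28×10^-5 A.

7.28×10^-5 A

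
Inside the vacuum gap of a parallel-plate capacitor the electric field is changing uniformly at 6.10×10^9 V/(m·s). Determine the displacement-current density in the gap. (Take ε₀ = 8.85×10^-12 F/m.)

0.0540 A/m²

The displacement-current density is ε₀ ∂E/∂t = (8.85×10^-12)(6.10×10^9) = 0.0540 A/m².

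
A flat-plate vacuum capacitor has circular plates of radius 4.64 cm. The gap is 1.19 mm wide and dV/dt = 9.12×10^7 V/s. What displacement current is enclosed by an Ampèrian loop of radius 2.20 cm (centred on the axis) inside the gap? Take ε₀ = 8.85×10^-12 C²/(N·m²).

dE/dt = (dV/dt)/d = 7.664×10^10 V/(m·s); I_d = ε₀(πR²)(dE/dt) = (8.85×10^-12)(6.764×10^-3)(7.664×10^10) = 4.588×10^-3 A.
Since J_d is uniform, the enclosed fraction is (r/R)² = 0.2248, giving I_d,enc = 1.03×10^-3 A.

1.03×10^-3 A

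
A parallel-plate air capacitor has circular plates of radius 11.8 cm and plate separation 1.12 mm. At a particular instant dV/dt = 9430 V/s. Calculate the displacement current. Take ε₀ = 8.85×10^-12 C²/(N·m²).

3.26×10^-6 A

C = ε₀A/d = (8.85×10^-12)(0.04374)/(1.12×10^-3) = 3.456×10^-10 F.
I_d = C dV/dt = (3.456×10^-10)(9430) = 3.26×10^-6 A.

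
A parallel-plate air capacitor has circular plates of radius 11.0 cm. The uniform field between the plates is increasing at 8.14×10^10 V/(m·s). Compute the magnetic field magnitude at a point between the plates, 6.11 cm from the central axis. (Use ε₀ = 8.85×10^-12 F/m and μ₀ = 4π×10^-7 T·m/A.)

Through the whole plate area (πR² = 0.03801 m²), I_d = ε₀ πR² dE/dt = 0.02738 A.
∮B·dl = μ₀ I_d,enc with I_d,enc = I_d r²/R² = 8.448×10^-3 A; so B = μ₀ I_d,enc/(2πr) = 2.77×10^-8 T.

2.77×10^-8 T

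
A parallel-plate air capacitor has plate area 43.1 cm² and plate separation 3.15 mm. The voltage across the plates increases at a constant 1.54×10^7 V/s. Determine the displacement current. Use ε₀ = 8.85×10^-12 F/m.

E = V/d so dE/dt = (dV/dt)/d = 4.889×10^9 V/(m·s), and I_d = ε₀ A dE/dt = (8.85×10^-12)(4.31×10^-3)(4.889×10^9) = 1.86×10^-4 A.

1.86×10^-4 A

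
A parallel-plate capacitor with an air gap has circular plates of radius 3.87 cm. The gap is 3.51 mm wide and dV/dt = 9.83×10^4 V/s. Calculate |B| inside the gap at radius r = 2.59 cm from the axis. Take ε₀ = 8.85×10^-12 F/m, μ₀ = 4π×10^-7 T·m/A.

4.03×10^-12 T

I_d = C dV/dt with C = ε₀πR²/d = 1.186×10^-11 F, so I_d = (1.186×10^-11)(9.83×10^4) = 1.166×10^-6 A.
∮B·dl = μ₀ I_d,enc with I_d,enc = I_d r²/R² = 5.222×10^-7 A; so B = μ₀ I_d,enc/(2πr) = 4.03×10^-12 T.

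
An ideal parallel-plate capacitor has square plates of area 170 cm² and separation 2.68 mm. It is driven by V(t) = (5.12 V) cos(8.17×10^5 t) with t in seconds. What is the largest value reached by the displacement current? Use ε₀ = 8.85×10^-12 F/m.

C = ε₀A/d = (8.85×10^-12)(0.0170)/(2.68×10^-3) = 5.614×10^-11 F; ω = 8.17×10^5 rad/s.
I_d = C dV/dt, so |I_d|_max = C V₀ ω = (5.614×10^-11)(5.12)(8.17×10^5) = 2.35×10^-4 A.

2.35×10^-4 A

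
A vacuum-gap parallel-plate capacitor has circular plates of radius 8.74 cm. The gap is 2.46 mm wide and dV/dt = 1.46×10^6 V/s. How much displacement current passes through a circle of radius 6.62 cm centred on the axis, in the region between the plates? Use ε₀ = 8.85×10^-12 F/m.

7.23×10^-5 A

I_d = C dV/dt with C = ε₀πR²/d = 8.634×10^-11 F, so I_d = (8.634×10^-11)(1.46×10^6) = 1.261×10^-4 A.
The field is uniform, so I_d,enc = I_d (r/R)² = (1.261×10^-4)(6.62/8.74)² = 7.23×10^-5 A.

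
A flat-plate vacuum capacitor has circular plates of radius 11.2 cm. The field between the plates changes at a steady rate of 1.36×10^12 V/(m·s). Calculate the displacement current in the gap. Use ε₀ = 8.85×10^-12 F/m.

0.474 A

The displacement current is ε₀ times dΦ_E/dt = ε₀ A dE/dt = (8.85×10^-12)(0.03941)(1.36×10^12) = 0.474 A.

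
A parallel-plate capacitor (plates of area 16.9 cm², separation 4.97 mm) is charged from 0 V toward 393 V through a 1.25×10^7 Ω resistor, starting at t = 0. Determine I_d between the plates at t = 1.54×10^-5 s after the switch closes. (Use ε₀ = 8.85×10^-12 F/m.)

With C = ε₀A/d = (8.85×10^-12)(1.69×10^-3)/(4.97×10^-3) = 3.009×10^-12 F, the time constant is τ = RC = 3.761×10^-5 s, so t/τ = 0.4095 and e^(−t/τ) = 0.6640.
I_d = I_cond = (V₀/R) e^(−t/τ) = (3.144×10^-5)(0.6640) = 2.09×10^-5 A.

2.09×10^-5 A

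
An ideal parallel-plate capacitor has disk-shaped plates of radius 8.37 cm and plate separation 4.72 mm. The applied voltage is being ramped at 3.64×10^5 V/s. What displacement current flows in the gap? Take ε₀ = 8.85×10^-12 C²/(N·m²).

E = V/d so dE/dt = (dV/dt)/d = 7.712×10^7 V/(m·s), and I_d = ε₀ A dE/dt = (8.85×10^-12)(0.02201)(7.712×10^7) = 1.50×10^-5 A.

1.50×10^-5 A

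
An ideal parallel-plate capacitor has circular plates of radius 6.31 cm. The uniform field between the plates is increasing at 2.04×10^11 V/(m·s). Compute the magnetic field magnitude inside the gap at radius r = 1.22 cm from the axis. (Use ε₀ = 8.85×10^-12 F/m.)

1.38×10^-8 T

Through the whole plate area (πR² = 0.01251 m²), I_d = ε₀ πR² dE/dt = 0.02259 A.
For r < R the Ampère–Maxwell law gives B(2πr) = μ₀ I_d (r²/R²), so B = μ₀ I_d r/(2πR²) = (4π×10^-7)(0.02259)(0.0122)/(2π·0.0631²) = 1.38×10^-8 T.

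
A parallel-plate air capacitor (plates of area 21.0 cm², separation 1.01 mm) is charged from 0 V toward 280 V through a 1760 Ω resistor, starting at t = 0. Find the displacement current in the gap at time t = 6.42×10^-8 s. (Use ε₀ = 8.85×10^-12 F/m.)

C = ε₀A/d = (8.85×10^-12)(2.10×10^-3)/(1.01×10^-3) = 1.840×10^-11 F, so τ = RC = 3.238×10^-8 s.
The conduction current is I(t) = (V₀/R) e^(−t/τ), and the displacement current between the plates equals it.
t/τ = 1.983; I_d = (280/1760) · e^(−1.983) = (0.1591)(0.1377) = 0.0219 A.

0.0219 A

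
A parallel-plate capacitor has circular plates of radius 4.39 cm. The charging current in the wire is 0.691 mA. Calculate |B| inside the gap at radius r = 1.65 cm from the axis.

1.18×10^-9 T

Between the plates the displacement current equals the wire current: I_d = 0.691 mA = 6.91×10^-4 A.
An Ampèrian loop of radius r encloses a fraction (r/R)² of I_d. Then B·2πr = μ₀ I_d (r/R)², giving B = μ₀ I_d r/(2πR²) = 1.18×10^-9 T.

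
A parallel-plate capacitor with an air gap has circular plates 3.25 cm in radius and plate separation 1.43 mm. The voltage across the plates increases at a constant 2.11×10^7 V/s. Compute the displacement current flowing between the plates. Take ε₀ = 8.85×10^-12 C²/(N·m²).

4.33×10^-4 A

The field between the plates is E = V/d, so dE/dt = (2.11×10^7)/(1.43×10^-3 m) = 1.476×10^10 V/(m·s).
I_d = ε₀ A (dE/dt) = (8.85×10^-12)(3.318×10^-3)(1.476×10^10) = 4.33×10^-4 A.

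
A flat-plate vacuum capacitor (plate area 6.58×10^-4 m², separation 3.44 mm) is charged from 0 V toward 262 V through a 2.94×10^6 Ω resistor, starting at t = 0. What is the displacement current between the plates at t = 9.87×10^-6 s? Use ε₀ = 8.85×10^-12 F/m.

With C = ε₀A/d = (8.85×10^-12)(6.58×10^-4)/(3.44×10^-3) = 1.693×10^-12 F, the time constant is τ = RC = 4.977×10^-6 s, so t/τ = 1.983 and e^(−t/τ) = 0.1377.
I_d = I_cond = (V₀/R) e^(−t/τ) = (8.912×10^-5)(0.1377) = 1.23×10^-5 A.

1.23×10^-5 A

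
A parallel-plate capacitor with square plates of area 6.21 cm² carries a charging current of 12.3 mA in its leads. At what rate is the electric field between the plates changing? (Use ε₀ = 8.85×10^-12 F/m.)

Charge continuity gives I_d = I = 0.0123 A between the plates.
Then dE/dt = I_d/(ε₀A) = 2.24×10^12 V/(m·s).

2.24×10^12 V/(m·s)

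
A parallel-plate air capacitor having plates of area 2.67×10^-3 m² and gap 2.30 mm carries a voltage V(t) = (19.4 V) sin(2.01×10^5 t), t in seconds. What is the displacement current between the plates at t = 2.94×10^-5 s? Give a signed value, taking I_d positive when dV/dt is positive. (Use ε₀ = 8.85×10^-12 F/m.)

3.73×10^-5 A

dE/dt = (V₀ω/d)·cos(ωt) with ωt = 5.9094 rad: (19.4)(2.01×10^5)(0.9310)/(2.30×10^-3) = 1.578×10^9 V/(m·s).
I_d = ε₀ A dE/dt = (8.85×10^-12)(2.67×10^-3)(1.578×10^9) = 3.73×10^-5 A.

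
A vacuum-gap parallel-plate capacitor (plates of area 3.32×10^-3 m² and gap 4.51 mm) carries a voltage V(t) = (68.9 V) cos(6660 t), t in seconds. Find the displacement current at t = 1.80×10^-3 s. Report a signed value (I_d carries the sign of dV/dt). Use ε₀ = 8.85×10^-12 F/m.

1.63×10^-6 A

dE/dt = (V₀ω/d)·−sin(ωt) with ωt = 11.988 rad: (68.9)(6660)(0.5467)/(4.51×10^-3) = 5.562×10^7 V/(m·s).
I_d = ε₀ A dE/dt = (8.85×10^-12)(3.32×10^-3)(5.562×10^7) = 1.63×10^-6 A.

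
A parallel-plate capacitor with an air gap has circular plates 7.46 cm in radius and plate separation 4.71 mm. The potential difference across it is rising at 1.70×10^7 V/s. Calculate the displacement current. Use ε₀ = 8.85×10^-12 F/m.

5.58×10^-4 A

The field between the plates is E = V/d, so dE/dt = (1.70×10^7)/(4.71×10^-3 m) = 3.609×10^9 V/(m·s).
I_d = ε₀ A (dE/dt) = (8.85×10^-12)(0.01748)(3.609×10^9) = 5.58×10^-4 A.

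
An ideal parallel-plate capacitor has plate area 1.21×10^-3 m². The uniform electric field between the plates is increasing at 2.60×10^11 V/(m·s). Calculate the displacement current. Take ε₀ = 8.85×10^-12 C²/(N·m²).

2.78×10^-3 A

The displacement current is ε₀ times dΦ_E/dt = ε₀ A dE/dt = (8.85×10^-12)(1.21×10^-3)(2.60×10^11) = 2.78×10^-3 A.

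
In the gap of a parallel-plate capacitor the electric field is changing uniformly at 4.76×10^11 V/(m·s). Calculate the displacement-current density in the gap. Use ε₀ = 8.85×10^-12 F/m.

4.21 A/m²

J_d = ε₀ ∂E/∂t, so J_d = 4.21 A/m².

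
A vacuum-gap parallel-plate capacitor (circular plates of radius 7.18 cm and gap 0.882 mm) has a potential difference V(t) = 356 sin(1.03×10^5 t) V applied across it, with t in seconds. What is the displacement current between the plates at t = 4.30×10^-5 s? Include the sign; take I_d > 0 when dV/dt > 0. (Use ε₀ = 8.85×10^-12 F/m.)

-1.67×10^-3 A

dV/dt = (356)(1.03×10^5)·cos(4.429) = -1.025×10^7 V/s.
I_d = C dV/dt with C = ε₀A/d = (8.85×10^-12)(0.01620)/(8.82×10^-4) = 1.626×10^-10 F, so I_d = (1.626×10^-10)(-1.025×10^7) = -1.67×10^-3 A.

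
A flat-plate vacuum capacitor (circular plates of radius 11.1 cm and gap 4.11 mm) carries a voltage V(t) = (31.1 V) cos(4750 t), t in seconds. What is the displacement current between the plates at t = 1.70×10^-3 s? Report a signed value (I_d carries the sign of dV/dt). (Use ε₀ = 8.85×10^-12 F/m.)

dE/dt = (V₀ω/d)·−sin(ωt) with ωt = 8.075 rad: (31.1)(4750)(-0.9757)/(4.11×10^-3) = -3.507×10^7 V/(m·s).
I_d = ε₀ A dE/dt = (8.85×10^-12)(0.03871)(-3.507×10^7) = -1.20×10^-5 A.

-1.20×10^-5 A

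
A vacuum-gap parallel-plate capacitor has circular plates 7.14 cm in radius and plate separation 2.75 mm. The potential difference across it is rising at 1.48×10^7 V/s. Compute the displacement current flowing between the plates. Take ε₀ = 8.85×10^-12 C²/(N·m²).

7.63×10^-4 A

C = ε₀A/d = (8.85×10^-12)(0.01602)/(2.75×10^-3) = 5.156×10^-11 F.
I_d = C dV/dt = (5.156×10^-11)(1.48×10^7) = 7.63×10^-4 A.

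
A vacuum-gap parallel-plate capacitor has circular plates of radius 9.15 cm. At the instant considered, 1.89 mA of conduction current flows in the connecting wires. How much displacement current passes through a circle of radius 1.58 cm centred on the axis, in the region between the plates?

Between the plates the displacement current equals the wire current: I_d = 1.89 mA = 1.89×10^-3 A.
Since J_d is uniform, the enclosed fraction is (r/R)² = 0.02982, giving I_d,enc = 5.64×10^-5 A.

5.64×10^-5 A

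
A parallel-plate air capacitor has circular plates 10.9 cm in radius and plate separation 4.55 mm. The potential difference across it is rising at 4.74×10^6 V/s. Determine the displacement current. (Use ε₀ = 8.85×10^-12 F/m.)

The field between the plates is E = V/d, so dE/dt = (4.74×10^6)/(4.55×10^-3 m) = 1.042×10^9 V/(m·s).
I_d = ε₀ A (dE/dt) = (8.85×10^-12)(0.03733)(1.042×10^9) = 3.44×10^-4 A.

3.44×10^-4 A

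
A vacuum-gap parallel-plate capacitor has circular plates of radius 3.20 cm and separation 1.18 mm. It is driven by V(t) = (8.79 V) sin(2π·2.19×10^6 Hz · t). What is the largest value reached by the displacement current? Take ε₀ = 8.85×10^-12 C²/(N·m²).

The displacement current equals the conduction current C dV/dt, which peaks at C V₀ ω.
With C = ε₀A/d = (8.85×10^-12)(3.217×10^-3)/(1.18×10^-3) = 2.413×10^-11 F and ω = 2πf = 1.376×10^7 rad/s, I_d,max = (2.413×10^-11)(8.79)(1.376×10^7) = 2.92×10^-3 A.

2.92×10^-3 A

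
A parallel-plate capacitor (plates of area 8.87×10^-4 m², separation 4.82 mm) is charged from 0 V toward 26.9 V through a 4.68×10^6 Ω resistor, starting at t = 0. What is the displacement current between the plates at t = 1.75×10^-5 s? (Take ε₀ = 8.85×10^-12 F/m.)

With C = ε₀A/d = (8.85×10^-12)(8.87×10^-4)/(4.82×10^-3) = 1.629×10^-12 F, the time constant is τ = RC = 7.624×10^-6 s, so t/τ = 2.295 and e^(−t/τ) = 0.1008.
I_d = I_cond = (V₀/R) e^(−t/τ) = (5.748×10^-6)(0.1008) = 5.79×10^-7 A.

5.79×10^-7 A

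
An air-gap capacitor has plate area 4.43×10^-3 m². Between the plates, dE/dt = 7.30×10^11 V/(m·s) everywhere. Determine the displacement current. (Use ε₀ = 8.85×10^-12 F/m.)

With a uniform field, Φ_E = EA, so I_d = ε₀ A dE/dt = 0.0286 A.

0.0286 A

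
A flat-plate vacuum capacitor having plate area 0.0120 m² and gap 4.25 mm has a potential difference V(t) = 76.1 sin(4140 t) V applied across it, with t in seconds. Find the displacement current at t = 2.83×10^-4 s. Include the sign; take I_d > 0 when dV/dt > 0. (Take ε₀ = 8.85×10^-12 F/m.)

3.06×10^-6 A

dE/dt = (V₀ω/d)·cos(ωt) with ωt = 1.17162 rad: (76.1)(4140)(0.3887)/(4.25×10^-3) = 2.881×10^7 V/(m·s).
I_d = ε₀ A dE/dt = (8.85×10^-12)(0.0120)(2.881×10^7) = 3.06×10^-6 A.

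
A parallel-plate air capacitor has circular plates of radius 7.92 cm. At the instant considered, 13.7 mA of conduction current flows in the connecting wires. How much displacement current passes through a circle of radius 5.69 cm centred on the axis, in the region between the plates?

No conduction current crosses the gap, so I_d there equals the 0.0137 A in the leads.
Through an area πr² the displacement current is I_d·(πr²/πR²) = I_d (r/R)² = 7.07×10^-3 A.

7.07×10^-3 A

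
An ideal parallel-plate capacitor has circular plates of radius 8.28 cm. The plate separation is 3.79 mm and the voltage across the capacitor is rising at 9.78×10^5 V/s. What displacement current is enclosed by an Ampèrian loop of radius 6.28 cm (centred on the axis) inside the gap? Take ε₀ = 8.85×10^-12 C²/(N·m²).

2.83×10^-5 A

With E = V/d, dE/dt = 2.580×10^8 V/(m·s) and πR² = 0.02154 m², giving I_d = ε₀ πR² dE/dt = 4.918×10^-5 A.
Through an area πr² the displacement current is I_d·(πr²/πR²) = I_d (r/R)² = 2.83×10^-5 A.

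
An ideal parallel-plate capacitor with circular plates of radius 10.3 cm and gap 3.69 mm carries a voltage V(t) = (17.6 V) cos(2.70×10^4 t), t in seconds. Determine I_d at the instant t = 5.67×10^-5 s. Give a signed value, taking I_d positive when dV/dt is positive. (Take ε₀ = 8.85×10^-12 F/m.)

-3.80×10^-5 A

dE/dt = (V₀ω/d)·−sin(ωt) with ωt = 1.5309 rad: (17.6)(2.70×10^4)(-0.9992)/(3.69×10^-3) = -1.287×10^8 V/(m·s).
I_d = ε₀ A dE/dt = (8.85×10^-12)(0.03333)(-1.287×10^8) = -3.80×10^-5 A.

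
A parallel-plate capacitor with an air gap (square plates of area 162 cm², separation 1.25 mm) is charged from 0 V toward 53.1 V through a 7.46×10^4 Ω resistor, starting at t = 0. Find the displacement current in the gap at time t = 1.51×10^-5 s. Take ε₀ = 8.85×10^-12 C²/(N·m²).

C = ε₀A/d = (8.85×10^-12)(0.0162)/(1.25×10^-3) = 1.147×10^-10 F and τ = RC = 8.557×10^-6 s. I_d in the gap equals the RC charging current.
I_d(t) = (V₀/R) e^(−t/τ) = 7.118×10^-4 · e^(−1.765) = 1.22×10^-4 A.

1.22×10^-4 A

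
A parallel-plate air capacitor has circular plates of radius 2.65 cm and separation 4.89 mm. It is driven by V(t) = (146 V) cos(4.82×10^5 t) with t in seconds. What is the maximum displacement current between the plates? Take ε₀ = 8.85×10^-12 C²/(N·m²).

(dE/dt)_max = V₀ω/d = 1.439×10^10 V/(m·s); ω = 4.82×10^5 rad/s.
I_d,max = ε₀ A (dE/dt)_max = (8.85×10^-12)(2.206×10^-3)(1.439×10^10) = 2.81×10^-4 A.

2.81×10^-4 A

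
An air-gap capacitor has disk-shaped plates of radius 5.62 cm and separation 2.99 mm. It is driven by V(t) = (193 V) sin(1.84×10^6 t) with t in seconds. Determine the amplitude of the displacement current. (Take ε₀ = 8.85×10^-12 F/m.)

0.0104 A

(dE/dt)_max = V₀ω/d = 1.188×10^11 V/(m·s); ω = 1.84×10^6 rad/s.
I_d,max = ε₀ A (dE/dt)_max = (8.85×10^-12)(9.923×10^-3)(1.188×10^11) = 0.0104 A.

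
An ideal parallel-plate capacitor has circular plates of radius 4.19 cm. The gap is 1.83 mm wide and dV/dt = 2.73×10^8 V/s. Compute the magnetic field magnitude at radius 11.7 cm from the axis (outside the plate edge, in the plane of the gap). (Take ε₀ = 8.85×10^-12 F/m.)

1.24×10^-8 T

dE/dt = (dV/dt)/d = 1.492×10^11 V/(m·s); I_d = ε₀(πR²)(dE/dt) = (8.85×10^-12)(5.515×10^-3)(1.492×10^11) = 7.282×10^-3 A.
For r ≥ R the full I_d is enclosed: B = μ₀ I_d/(2πr) = (4π×10^-7)(7.282×10^-3)/(2π·0.117) = 1.24×10^-8 T.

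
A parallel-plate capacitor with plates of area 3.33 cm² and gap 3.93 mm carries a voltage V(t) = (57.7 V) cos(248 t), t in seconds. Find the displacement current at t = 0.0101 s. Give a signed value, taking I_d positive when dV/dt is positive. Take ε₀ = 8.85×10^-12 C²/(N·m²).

C = ε₀A/d = (8.85×10^-12)(3.33×10^-4)/(3.93×10^-3) = 7.499×10^-13 F. dV/dt = V₀ω·−sin(ωt); at ωt = 2.5048 rad this factor is -0.5946.
I_d = C dV/dt = (7.499×10^-13)(57.7)(248)(-0.5946) = -6.38×10^-9 A.

-6.38×10^-9 A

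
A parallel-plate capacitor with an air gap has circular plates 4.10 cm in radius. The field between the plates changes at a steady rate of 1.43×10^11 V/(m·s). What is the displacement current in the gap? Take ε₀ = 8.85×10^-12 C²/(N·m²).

I_d = ε₀ A (dE/dt) = (8.85×10^-12)(5.281×10^-3 m²)(1.43×10^11) = 6.68×10^-3 A.

6.68×10^-3 A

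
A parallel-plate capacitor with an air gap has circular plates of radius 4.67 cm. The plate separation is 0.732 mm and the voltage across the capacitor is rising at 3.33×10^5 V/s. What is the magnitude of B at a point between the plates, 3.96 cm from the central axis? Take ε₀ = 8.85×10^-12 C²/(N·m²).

With E = V/d, dE/dt = 4.549×10^8 V/(m·s) and πR² = 6.851×10^-3 m², giving I_d = ε₀ πR² dE/dt = 2.758×10^-5 A.
For r < R the Ampère–Maxwell law gives B(2πr) = μ₀ I_d (r²/R²), so B = μ₀ I_d r/(2πR²) = (4π×10^-7)(2.758×10^-5)(0.0396)/(2π·0.0467²) = 1.00×10^-10 T.

1.00×10^-10 T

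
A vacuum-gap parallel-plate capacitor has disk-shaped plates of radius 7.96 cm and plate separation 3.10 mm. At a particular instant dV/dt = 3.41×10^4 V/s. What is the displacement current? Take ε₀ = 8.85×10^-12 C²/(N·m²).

The field between the plates is E = V/d, so dE/dt = (3.41×10^4)/(3.10×10^-3 m) = 1.100×10^7 V/(m·s).
I_d = ε₀ A (dE/dt) = (8.85×10^-12)(0.01991)(1.100×10^7) = 1.94×10^-6 A.

1.94×10^-6 A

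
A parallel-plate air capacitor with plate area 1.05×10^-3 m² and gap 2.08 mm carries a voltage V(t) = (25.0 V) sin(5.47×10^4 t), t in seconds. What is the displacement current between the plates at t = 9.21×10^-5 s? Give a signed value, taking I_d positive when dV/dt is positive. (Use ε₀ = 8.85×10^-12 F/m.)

1.95×10^-6 A

C = ε₀A/d = (8.85×10^-12)(1.05×10^-3)/(2.08×10^-3) = 4.468×10^-12 F. dV/dt = V₀ω·cos(ωt); at ωt = 5.03787 rad this factor is 0.3198.
I_d = C dV/dt = (4.468×10^-12)(25.0)(5.47×10^4)(0.3198) = 1.95×10^-6 A.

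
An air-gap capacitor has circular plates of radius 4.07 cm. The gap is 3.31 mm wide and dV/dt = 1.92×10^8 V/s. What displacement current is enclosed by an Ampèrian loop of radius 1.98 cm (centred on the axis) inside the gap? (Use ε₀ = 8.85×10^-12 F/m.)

6.32×10^-4 A

dE/dt = (dV/dt)/d = 5.801×10^10 V/(m·s); I_d = ε₀(πR²)(dE/dt) = (8.85×10^-12)(5.204×10^-3)(5.801×10^10) = 2.672×10^-3 A.
Since J_d is uniform, the enclosed fraction is (r/R)² = 0.2367, giving I_d,enc = 6.32×10^-4 A.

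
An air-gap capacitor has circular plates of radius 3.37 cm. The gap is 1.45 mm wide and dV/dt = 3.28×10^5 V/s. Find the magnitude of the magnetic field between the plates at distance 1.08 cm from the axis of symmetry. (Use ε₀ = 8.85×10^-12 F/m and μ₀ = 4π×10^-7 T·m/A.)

1.36×10^-11 T

With E = V/d, dE/dt = 2.262×10^8 V/(m·s) and πR² = 3.568×10^-3 m², giving I_d = ε₀ πR² dE/dt = 7.143×10^-6 A.
∮B·dl = μ₀ I_d,enc with I_d,enc = I_d r²/R² = 7.336×10^-7 A; so B = μ₀ I_d,enc/(2πr) = 1.36×10^-11 T.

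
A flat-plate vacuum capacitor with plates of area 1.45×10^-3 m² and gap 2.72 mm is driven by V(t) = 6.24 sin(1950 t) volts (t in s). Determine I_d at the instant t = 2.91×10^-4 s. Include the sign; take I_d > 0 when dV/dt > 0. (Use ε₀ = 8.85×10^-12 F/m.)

4.84×10^-8 A

C = ε₀A/d = (8.85×10^-12)(1.45×10^-3)/(2.72×10^-3) = 4.718×10^-12 F. dV/dt = V₀ω·cos(ωt); at ωt = 0.56745 rad this factor is 0.8433.
I_d = C dV/dt = (4.718×10^-12)(6.24)(1950)(0.8433) = 4.84×10^-8 A.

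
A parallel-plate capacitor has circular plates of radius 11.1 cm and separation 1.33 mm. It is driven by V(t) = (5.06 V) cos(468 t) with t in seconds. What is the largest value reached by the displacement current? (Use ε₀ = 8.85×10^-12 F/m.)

C = ε₀A/d = (8.85×10^-12)(0.03871)/(1.33×10^-3) = 2.576×10^-10 F; ω = 468 rad/s.
I_d = C dV/dt, so |I_d|_max = C V₀ ω = (2.576×10^-10)(5.06)(468) = 6.10×10^-7 A.

6.10×10^-7 A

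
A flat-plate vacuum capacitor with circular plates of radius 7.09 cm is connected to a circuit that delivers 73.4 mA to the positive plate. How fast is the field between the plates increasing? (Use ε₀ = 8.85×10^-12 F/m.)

5.25×10^11 V/(m·s)

The displacement current between the plates equals the conduction current, I_d = 73.4 mA.
Then dE/dt = I_d/(ε₀A) = 5.25×10^11 V/(m·s).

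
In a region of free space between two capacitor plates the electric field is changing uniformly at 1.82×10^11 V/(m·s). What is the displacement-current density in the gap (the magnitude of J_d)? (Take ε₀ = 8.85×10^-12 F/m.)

1.61 A/m²

J_d = ε₀ ∂E/∂t, so J_d = 1.61 A/m².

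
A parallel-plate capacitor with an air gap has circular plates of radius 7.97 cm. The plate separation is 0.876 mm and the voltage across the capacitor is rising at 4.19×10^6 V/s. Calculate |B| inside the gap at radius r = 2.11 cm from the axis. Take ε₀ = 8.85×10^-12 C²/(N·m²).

With E = V/d, dE/dt = 4.783×10^9 V/(m·s) and πR² = 0.01996 m², giving I_d = ε₀ πR² dE/dt = 8.449×10^-4 A.
For r < R the Ampère–Maxwell law gives B(2πr) = μ₀ I_d (r²/R²), so B = μ₀ I_d r/(2πR²) = (4π×10^-7)(8.449×10^-4)(0.0211)/(2π·0.0797²) = 5.61×10^-10 T.

5.61×10^-10 T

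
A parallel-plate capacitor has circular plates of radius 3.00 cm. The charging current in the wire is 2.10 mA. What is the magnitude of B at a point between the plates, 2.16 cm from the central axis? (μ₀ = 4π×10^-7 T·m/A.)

1.01×10^-8 T

Between the plates the displacement current equals the wire current: I_d = 2.10 mA = 2.10×10^-3 A.
An Ampèrian loop of radius r encloses a fraction (r/R)² of I_d. Then B·2πr = μ₀ I_d (r/R)², giving B = μ₀ I_d r/(2πR²) = 1.01×10^-8 T.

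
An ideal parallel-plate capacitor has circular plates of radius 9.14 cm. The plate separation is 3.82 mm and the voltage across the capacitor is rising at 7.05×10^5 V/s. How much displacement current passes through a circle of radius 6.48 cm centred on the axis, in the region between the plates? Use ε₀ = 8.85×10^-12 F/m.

2.15×10^-5 A

With E = V/d, dE/dt = 1.846×10^8 V/(m·s) and πR² = 0.02624 m², giving I_d = ε₀ πR² dE/dt = 4.287×10^-5 A.
Through an area πr² the displacement current is I_d·(πr²/πR²) = I_d (r/R)² = 2.15×10^-5 A.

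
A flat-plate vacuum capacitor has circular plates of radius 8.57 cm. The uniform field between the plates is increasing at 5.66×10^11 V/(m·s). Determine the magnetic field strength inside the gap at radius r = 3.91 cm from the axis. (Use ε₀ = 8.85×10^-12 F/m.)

Through the whole plate area (πR² = 0.02307 m²), I_d = ε₀ πR² dE/dt = 0.1156 A.
An Ampèrian loop of radius r encloses a fraction (r/R)² of I_d. Then B·2πr = μ₀ I_d (r/R)², giving B = μ₀ I_d r/(2πR²) = 1.23×10^-7 T.

1.23×10^-7 T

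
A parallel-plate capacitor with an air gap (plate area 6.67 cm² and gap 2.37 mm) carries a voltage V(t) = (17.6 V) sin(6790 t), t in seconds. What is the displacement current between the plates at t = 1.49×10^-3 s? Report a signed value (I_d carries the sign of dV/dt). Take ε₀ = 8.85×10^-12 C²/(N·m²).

C = ε₀A/d = (8.85×10^-12)(6.67×10^-4)/(2.37×10^-3) = 2.491×10^-12 F. dV/dt = V₀ω·cos(ωt); at ωt = 10.1171 rad this factor is -0.7698.
I_d = C dV/dt = (2.491×10^-12)(17.6)(6790)(-0.7698) = -2.29×10^-7 A.

-2.29×10^-7 A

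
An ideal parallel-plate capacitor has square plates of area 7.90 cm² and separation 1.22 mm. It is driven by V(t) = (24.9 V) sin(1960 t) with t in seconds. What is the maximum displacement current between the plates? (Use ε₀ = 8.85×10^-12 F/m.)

2.80×10^-7 A

The displacement current equals the conduction current C dV/dt, which peaks at C V₀ ω.
With C = ε₀A/d = (8.85×10^-12)(7.90×10^-4)/(1.22×10^-3) = 5.731×10^-12 F and ω = 1960 rad/s, I_d,max = (5.731×10^-12)(24.9)(1960) = 2.80×10^-7 A.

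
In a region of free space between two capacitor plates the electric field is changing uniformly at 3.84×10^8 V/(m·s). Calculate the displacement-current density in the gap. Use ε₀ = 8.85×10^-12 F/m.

The displacement-current density is ε₀ ∂E/∂t = (8.85×10^-12)(3.84×10^8) = 3.40×10^-3 A/m².

3.40×10^-3 A/m²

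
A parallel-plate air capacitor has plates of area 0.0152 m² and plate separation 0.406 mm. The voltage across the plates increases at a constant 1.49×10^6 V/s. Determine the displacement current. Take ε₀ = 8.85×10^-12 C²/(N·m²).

E = V/d so dE/dt = (dV/dt)/d = 3.670×10^9 V/(m·s), and I_d = ε₀ A dE/dt = (8.85×10^-12)(0.0152)(3.670×10^9) = 4.94×10^-4 A.

4.94×10^-4 A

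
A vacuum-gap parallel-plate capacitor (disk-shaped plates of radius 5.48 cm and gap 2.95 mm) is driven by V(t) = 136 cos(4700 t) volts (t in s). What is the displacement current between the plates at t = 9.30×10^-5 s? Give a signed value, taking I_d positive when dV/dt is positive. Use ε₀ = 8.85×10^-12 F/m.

C = ε₀A/d = (8.85×10^-12)(9.434×10^-3)/(2.95×10^-3) = 2.830×10^-11 F. dV/dt = V₀ω·−sin(ωt); at ωt = 0.4371 rad this factor is -0.4233.
I_d = C dV/dt = (2.830×10^-11)(136)(4700)(-0.4233) = -7.66×10^-6 A.

-7.66×10^-6 A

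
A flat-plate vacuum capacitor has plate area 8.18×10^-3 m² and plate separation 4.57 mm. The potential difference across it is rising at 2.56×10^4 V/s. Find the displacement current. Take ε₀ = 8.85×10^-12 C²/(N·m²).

4.06×10^-7 A

C = ε₀A/d = (8.85×10^-12)(8.18×10^-3)/(4.57×10^-3) = 1.584×10^-11 F.
I_d = C dV/dt = (1.584×10^-11)(2.56×10^4) = 4.06×10^-7 A.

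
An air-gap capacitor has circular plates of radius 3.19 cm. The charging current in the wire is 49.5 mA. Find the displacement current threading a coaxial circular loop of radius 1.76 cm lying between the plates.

0.0151 A

No conduction current crosses the gap, so I_d there equals the 0.0495 A in the leads.
The field is uniform, so I_d,enc = I_d (r/R)² = (0.0495)(1.76/3.19)² = 0.0151 A.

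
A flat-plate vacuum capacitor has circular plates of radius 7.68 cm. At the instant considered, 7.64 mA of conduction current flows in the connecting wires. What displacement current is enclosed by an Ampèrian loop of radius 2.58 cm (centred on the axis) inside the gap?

8.62×10^-4 A

No conduction current crosses the gap, so I_d there equals the 7.64×10^-3 A in the leads.
Through an area πr² the displacement current is I_d·(πr²/πR²) = I_d (r/R)² = 8.62×10^-4 A.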